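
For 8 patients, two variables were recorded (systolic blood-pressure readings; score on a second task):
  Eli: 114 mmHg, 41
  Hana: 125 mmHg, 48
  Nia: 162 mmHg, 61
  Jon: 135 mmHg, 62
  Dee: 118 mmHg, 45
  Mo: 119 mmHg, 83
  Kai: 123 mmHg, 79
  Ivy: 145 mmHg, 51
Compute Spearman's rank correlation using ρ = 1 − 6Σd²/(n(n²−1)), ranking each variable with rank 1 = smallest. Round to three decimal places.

0.333

Ranks of variable 1: 1, 5, 8, 6, 2, 3, 4, 7
Ranks of variable 2: 1, 3, 5, 6, 2, 8, 7, 4
d = r₁ − r₂: 0, 2, 3, 0, 0, -5, -3, 3
d²: 0, 4, 9, 0, 0, 25, 9, 9; Σd² = 56
ρ = 1 − 6·56/(8·63) = 1 − 336/504 = 0.333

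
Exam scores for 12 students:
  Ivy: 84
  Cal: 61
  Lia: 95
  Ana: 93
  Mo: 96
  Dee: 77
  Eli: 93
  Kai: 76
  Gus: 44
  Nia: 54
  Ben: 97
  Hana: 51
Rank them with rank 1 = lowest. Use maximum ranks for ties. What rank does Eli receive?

9

Sorted (ascending): 44, 51, 54, 61, 76, 77, 84, 93, 93, 95, 96, 97
The 2 values of 93 occupy positions 8–9 → each gets rank 9.
Eli has value 93 → rank 9.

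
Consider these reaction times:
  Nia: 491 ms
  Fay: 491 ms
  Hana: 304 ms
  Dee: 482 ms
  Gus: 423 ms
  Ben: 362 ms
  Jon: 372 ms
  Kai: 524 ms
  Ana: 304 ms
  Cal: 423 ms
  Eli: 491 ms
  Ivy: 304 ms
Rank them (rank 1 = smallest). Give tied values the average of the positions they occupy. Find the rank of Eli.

10

Sorted (ascending): 304, 304, 304, 362, 372, 423, 423, 482, 491, 491, 491, 524
The 3 values of 304 occupy positions 1–3 → average rank 2.
The 2 values of 423 occupy positions 6–7 → average rank (6+7)/2 = 6.5.
The 3 values of 491 occupy positions 9–11 → average rank 10.
Eli has value 491 ms → rank 10.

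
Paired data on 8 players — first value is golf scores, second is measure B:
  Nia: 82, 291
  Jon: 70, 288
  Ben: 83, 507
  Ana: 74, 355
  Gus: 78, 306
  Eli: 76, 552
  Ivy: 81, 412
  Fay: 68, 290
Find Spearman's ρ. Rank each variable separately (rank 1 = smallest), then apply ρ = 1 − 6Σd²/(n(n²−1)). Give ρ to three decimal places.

Ranks of variable 1: 7, 2, 8, 3, 5, 4, 6, 1
Ranks of variable 2: 3, 1, 7, 5, 4, 8, 6, 2
d = r₁ − r₂: 4, 1, 1, -2, 1, -4, 0, -1
d²: 16, 1, 1, 4, 1, 16, 0, 1; Σd² = 40
ρ = 1 − 6·40/(8·63) = 1 − 240/504 = 0.524

0.524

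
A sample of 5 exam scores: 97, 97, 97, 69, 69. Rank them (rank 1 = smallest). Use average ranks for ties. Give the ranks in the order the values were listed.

Sorted (ascending): 69, 69, 97, 97, 97
The 2 values of 69 occupy positions 1–2 → average rank (1+2)/2 = 1.5.
The 3 values of 97 occupy positions 3–5 → average rank 4.

4, 4, 4, 1.5, 1.5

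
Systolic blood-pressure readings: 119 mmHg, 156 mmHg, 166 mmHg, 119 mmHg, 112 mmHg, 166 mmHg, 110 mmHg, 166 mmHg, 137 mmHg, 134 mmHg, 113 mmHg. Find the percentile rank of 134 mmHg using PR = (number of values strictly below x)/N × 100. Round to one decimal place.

N = 11.
Strictly below 134: 5. Equal to 134: 1.
PR = 5/11 × 100 = 45.5

45.5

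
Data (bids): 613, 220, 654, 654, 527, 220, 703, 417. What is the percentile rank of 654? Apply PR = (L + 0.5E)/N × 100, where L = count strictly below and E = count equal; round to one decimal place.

75.0

N = 8.
Strictly below 654: 5. Equal to 654: 2.
PR = (5 + 0.5·2)/8 × 100 = 75.0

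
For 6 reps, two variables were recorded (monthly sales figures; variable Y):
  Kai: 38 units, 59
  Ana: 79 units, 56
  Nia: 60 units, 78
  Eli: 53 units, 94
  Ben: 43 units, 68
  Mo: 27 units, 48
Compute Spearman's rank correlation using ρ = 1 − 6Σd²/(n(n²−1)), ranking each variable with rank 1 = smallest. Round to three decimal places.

Ranks of variable 1: 2, 6, 5, 4, 3, 1
Ranks of variable 2: 3, 2, 5, 6, 4, 1
d = r₁ − r₂: -1, 4, 0, -2, -1, 0
d²: 1, 16, 0, 4, 1, 0; Σd² = 22
ρ = 1 − 6·22/(6·35) = 1 − 132/210 = 0.371

0.371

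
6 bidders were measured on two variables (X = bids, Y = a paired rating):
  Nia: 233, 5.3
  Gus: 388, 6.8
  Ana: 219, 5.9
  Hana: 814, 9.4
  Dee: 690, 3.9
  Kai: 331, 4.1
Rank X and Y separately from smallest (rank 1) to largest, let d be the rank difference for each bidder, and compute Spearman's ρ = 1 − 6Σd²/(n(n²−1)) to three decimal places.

0.200

Ranks of variable 1: 2, 4, 1, 6, 5, 3
Ranks of variable 2: 3, 5, 4, 6, 1, 2
d = r₁ − r₂: -1, -1, -3, 0, 4, 1
d²: 1, 1, 9, 0, 16, 1; Σd² = 28
ρ = 1 − 6·28/(6·35) = 1 − 168/210 = 0.200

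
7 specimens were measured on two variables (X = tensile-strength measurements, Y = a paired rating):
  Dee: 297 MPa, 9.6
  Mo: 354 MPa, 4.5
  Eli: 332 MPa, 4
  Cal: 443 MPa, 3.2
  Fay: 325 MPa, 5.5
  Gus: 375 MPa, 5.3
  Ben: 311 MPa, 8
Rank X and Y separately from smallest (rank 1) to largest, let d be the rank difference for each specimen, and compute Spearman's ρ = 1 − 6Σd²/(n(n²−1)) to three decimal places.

Ranks of variable 1: 1, 5, 4, 7, 3, 6, 2
Ranks of variable 2: 7, 3, 2, 1, 5, 4, 6
d = r₁ − r₂: -6, 2, 2, 6, -2, 2, -4
d²: 36, 4, 4, 36, 4, 4, 16; Σd² = 104
ρ = 1 − 6·104/(7·48) = 1 − 624/336 = -0.857

-0.857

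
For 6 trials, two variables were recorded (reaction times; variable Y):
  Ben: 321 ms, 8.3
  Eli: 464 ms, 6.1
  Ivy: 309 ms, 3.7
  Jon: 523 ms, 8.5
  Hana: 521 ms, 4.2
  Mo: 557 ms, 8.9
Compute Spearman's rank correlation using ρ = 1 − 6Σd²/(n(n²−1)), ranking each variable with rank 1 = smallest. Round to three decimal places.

0.771

Ranks of variable 1: 2, 3, 1, 5, 4, 6
Ranks of variable 2: 4, 3, 1, 5, 2, 6
d = r₁ − r₂: -2, 0, 0, 0, 2, 0
d²: 4, 0, 0, 0, 4, 0; Σd² = 8
ρ = 1 − 6·8/(6·35) = 1 − 48/210 = 0.771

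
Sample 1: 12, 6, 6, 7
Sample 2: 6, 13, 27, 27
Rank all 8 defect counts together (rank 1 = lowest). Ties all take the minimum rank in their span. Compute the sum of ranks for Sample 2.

Sorted (ascending): 6, 6, 6, 7, 12, 13, 27, 27
The 3 values of 6 occupy positions 1–3 → each gets rank 1.
The 2 values of 27 occupy positions 7–8 → each gets rank 7.
Sample 2 values → pooled ranks: 6→1, 13→6, 27→7, 27→7
Rank sum = 1 + 6 + 7 + 7 = 21

21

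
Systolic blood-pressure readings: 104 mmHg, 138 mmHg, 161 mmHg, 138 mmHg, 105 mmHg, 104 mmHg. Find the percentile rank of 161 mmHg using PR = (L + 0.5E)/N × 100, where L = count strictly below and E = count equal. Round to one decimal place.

91.7

N = 6.
Strictly below 161: 5. Equal to 161: 1.
PR = (5 + 0.5·1)/6 × 100 = 91.7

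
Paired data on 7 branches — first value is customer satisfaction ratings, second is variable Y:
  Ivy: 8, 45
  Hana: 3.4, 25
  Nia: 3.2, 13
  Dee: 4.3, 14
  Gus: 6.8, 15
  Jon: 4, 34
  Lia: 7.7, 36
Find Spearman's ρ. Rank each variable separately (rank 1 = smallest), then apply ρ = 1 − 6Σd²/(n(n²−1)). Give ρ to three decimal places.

Ranks of variable 1: 7, 2, 1, 4, 5, 3, 6
Ranks of variable 2: 7, 4, 1, 2, 3, 5, 6
d = r₁ − r₂: 0, -2, 0, 2, 2, -2, 0
d²: 0, 4, 0, 4, 4, 4, 0; Σd² = 16
ρ = 1 − 6·16/(7·48) = 1 − 96/336 = 0.714

0.714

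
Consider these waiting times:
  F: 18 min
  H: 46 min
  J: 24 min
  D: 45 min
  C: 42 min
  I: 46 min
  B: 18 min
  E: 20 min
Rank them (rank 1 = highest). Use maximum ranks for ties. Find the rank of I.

Sorted (descending): 46, 46, 45, 42, 24, 20, 18, 18
The 2 values of 46 occupy positions 1–2 → each gets rank 2.
The 2 values of 18 occupy positions 7–8 → each gets rank 8.
I has value 46 min → rank 2.

2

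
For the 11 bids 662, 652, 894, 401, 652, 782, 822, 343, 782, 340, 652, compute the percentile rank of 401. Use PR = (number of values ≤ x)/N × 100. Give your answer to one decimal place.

27.3

N = 11.
Strictly below 401: 2. Equal to 401: 1.
PR = 3/11 × 100 = 27.3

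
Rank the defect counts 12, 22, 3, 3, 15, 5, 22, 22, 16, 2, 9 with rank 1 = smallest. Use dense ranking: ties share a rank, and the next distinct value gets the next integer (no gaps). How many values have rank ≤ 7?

8

Sorted (ascending): 2, 3, 3, 5, 9, 12, 15, 16, 22, 22, 22
The 2 values of 3 share dense rank 2.
The 3 values of 22 share dense rank 8.
Remaining distinct values take the next consecutive integers.
Ranks ≤ 7: {1, 2, 2, 3, 4, 5, 6, 7} → 8 values.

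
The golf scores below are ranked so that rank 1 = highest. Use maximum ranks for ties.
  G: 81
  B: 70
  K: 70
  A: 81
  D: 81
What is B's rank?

5

Sorted (descending): 81, 81, 81, 70, 70
The 3 values of 81 occupy positions 1–3 → each gets rank 3.
The 2 values of 70 occupy positions 4–5 → each gets rank 5.
B has value 70 → rank 5.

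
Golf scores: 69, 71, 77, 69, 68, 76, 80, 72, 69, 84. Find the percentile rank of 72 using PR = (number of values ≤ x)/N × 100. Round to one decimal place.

N = 10.
Strictly below 72: 5. Equal to 72: 1.
PR = 6/10 × 100 = 60.0

60.0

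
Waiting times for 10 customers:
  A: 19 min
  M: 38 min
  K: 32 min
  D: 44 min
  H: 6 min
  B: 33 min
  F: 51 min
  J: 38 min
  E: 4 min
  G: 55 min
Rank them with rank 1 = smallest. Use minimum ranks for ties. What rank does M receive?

Sorted (ascending): 4, 6, 19, 32, 33, 38, 38, 44, 51, 55
The 2 values of 38 occupy positions 6–7 → each gets rank 6.
M has value 38 min → rank 6.

6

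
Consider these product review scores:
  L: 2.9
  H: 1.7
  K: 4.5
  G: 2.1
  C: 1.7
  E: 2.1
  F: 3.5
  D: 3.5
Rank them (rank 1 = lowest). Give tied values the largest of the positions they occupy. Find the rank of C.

2

Sorted (ascending): 1.7, 1.7, 2.1, 2.1, 2.9, 3.5, 3.5, 4.5
The 2 values of 1.7 occupy positions 1–2 → each gets rank 2.
The 2 values of 2.1 occupy positions 3–4 → each gets rank 4.
The 2 values of 3.5 occupy positions 6–7 → each gets rank 7.
C has value 1.7 → rank 2.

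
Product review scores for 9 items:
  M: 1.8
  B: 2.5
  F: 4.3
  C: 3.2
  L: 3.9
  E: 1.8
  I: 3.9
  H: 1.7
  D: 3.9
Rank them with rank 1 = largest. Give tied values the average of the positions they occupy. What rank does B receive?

6

Sorted (descending): 4.3, 3.9, 3.9, 3.9, 3.2, 2.5, 1.8, 1.8, 1.7
The 3 values of 3.9 occupy positions 2–4 → average rank 3.
The 2 values of 1.8 occupy positions 7–8 → average rank (7+8)/2 = 7.5.
B has value 2.5 → rank 6.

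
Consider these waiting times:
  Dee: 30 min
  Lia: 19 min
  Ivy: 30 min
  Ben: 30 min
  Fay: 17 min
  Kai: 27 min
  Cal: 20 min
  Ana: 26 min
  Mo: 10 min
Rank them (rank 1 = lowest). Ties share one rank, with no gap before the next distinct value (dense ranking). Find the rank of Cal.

4

Sorted (ascending): 10, 17, 19, 20, 26, 27, 30, 30, 30
The 3 values of 30 share dense rank 7.
Remaining distinct values take the next consecutive integers.
Cal has value 20 min → rank 4.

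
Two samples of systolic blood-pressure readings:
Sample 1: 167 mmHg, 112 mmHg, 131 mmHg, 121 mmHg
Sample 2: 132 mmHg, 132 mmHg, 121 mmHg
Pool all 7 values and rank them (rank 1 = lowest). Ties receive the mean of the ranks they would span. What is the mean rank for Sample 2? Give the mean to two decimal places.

4.50

Sorted (ascending): 112, 121, 121, 131, 132, 132, 167
The 2 values of 121 occupy positions 2–3 → average rank (2+3)/2 = 2.5.
The 2 values of 132 occupy positions 5–6 → average rank (5+6)/2 = 5.5.
Sample 2 values → pooled ranks: 132→5.5, 132→5.5, 121→2.5
Mean rank = (5.5 + 5.5 + 2.5) / 3 = 4.50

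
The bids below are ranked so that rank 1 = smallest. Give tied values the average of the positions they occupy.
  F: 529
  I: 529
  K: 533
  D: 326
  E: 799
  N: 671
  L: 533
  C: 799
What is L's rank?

Sorted (ascending): 326, 529, 529, 533, 533, 671, 799, 799
The 2 values of 529 occupy positions 2–3 → average rank (2+3)/2 = 2.5.
The 2 values of 533 occupy positions 4–5 → average rank (4+5)/2 = 4.5.
The 2 values of 799 occupy positions 7–8 → average rank (7+8)/2 = 7.5.
L has value 533 → rank 4.5.

4.5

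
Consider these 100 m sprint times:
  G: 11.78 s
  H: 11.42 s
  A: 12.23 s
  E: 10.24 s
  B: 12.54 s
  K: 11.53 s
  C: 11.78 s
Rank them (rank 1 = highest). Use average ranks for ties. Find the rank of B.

Sorted (descending): 12.54, 12.23, 11.78, 11.78, 11.53, 11.42, 10.24
The 2 values of 11.78 occupy positions 3–4 → average rank (3+4)/2 = 3.5.
B has value 12.54 s → rank 1.

1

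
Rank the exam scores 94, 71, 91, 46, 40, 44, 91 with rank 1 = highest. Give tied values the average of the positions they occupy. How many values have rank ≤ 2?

1

Sorted (descending): 94, 91, 91, 71, 46, 44, 40
The 2 values of 91 occupy positions 2–3 → average rank (2+3)/2 = 2.5.
Ranks ≤ 2: {1} → 1 value.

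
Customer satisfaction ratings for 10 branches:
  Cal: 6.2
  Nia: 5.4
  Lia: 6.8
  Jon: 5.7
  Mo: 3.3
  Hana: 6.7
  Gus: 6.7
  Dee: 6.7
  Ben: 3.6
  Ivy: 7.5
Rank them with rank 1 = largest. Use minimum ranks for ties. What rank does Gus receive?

Sorted (descending): 7.5, 6.8, 6.7, 6.7, 6.7, 6.2, 5.7, 5.4, 3.6, 3.3
The 3 values of 6.7 occupy positions 3–5 → each gets rank 3.
Gus has value 6.7 → rank 3.

3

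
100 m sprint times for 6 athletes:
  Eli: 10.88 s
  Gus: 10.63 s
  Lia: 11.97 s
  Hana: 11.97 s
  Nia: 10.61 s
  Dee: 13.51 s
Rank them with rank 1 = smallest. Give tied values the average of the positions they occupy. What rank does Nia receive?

1

Sorted (ascending): 10.61, 10.63, 10.88, 11.97, 11.97, 13.51
The 2 values of 11.97 occupy positions 4–5 → average rank (4+5)/2 = 4.5.
Nia has value 10.61 s → rank 1.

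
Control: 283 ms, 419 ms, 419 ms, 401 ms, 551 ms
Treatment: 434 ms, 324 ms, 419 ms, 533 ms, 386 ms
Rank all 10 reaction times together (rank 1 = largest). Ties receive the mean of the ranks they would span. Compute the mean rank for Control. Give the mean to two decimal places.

5.60

Sorted (descending): 551, 533, 434, 419, 419, 419, 401, 386, 324, 283
The 3 values of 419 occupy positions 4–6 → average rank 5.
Control values → pooled ranks: 283→10, 419→5, 419→5, 401→7, 551→1
Mean rank = (10 + 5 + 5 + 7 + 1) / 5 = 5.60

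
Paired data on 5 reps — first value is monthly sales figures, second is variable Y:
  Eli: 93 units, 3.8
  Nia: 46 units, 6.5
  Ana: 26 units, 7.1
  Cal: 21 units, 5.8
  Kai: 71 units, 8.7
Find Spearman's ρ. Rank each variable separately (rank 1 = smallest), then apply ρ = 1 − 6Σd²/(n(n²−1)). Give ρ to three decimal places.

Ranks of variable 1: 5, 3, 2, 1, 4
Ranks of variable 2: 1, 3, 4, 2, 5
d = r₁ − r₂: 4, 0, -2, -1, -1
d²: 16, 0, 4, 1, 1; Σd² = 22
ρ = 1 − 6·22/(5·24) = 1 − 132/120 = -0.100

-0.100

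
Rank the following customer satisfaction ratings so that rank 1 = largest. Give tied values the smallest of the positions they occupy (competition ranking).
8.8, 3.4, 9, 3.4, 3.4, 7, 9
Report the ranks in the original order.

Sorted (descending): 9, 9, 8.8, 7, 3.4, 3.4, 3.4
The 2 values of 9 occupy positions 1–2 → each gets rank 1.
The 3 values of 3.4 occupy positions 5–7 → each gets rank 5.

3, 5, 1, 5, 5, 4, 1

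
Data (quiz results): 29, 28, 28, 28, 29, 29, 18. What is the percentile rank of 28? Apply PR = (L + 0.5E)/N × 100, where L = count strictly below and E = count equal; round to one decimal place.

35.7

N = 7.
Strictly below 28: 1. Equal to 28: 3.
PR = (1 + 0.5·3)/7 × 100 = 35.7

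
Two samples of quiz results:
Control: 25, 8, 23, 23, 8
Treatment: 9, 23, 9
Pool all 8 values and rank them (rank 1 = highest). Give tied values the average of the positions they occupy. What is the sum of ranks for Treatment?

Sorted (descending): 25, 23, 23, 23, 9, 9, 8, 8
The 3 values of 23 occupy positions 2–4 → average rank 3.
The 2 values of 9 occupy positions 5–6 → average rank (5+6)/2 = 5.5.
The 2 values of 8 occupy positions 7–8 → average rank (7+8)/2 = 7.5.
Treatment values → pooled ranks: 9→5.5, 23→3, 9→5.5
Rank sum = 5.5 + 3 + 5.5 = 14

14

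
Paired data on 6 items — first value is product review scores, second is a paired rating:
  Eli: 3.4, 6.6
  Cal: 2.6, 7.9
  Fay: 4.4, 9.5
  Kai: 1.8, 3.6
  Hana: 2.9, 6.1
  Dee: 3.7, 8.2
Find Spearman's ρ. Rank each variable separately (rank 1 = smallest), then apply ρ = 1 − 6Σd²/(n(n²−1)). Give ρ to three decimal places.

0.829

Ranks of variable 1: 4, 2, 6, 1, 3, 5
Ranks of variable 2: 3, 4, 6, 1, 2, 5
d = r₁ − r₂: 1, -2, 0, 0, 1, 0
d²: 1, 4, 0, 0, 1, 0; Σd² = 6
ρ = 1 − 6·6/(6·35) = 1 − 36/210 = 0.829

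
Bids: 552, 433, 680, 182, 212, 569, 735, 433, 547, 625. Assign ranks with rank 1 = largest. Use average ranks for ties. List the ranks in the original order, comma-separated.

Sorted (descending): 735, 680, 625, 569, 552, 547, 433, 433, 212, 182
The 2 values of 433 occupy positions 7–8 → average rank (7+8)/2 = 7.5.

5, 7.5, 2, 10, 9, 4, 1, 7.5, 6, 3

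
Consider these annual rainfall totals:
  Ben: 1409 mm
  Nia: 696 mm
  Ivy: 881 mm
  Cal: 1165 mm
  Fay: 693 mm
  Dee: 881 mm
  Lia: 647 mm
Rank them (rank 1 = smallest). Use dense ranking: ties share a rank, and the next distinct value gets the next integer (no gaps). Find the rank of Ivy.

4

Sorted (ascending): 647, 693, 696, 881, 881, 1165, 1409
The 2 values of 881 share dense rank 4.
Remaining distinct values take the next consecutive integers.
Ivy has value 881 mm → rank 4.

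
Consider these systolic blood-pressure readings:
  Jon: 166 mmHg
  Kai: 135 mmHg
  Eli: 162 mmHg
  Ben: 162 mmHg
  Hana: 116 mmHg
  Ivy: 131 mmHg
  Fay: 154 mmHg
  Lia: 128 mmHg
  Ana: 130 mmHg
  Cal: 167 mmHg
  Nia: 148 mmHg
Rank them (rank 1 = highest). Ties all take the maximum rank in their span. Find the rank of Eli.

Sorted (descending): 167, 166, 162, 162, 154, 148, 135, 131, 130, 128, 116
The 2 values of 162 occupy positions 3–4 → each gets rank 4.
Eli has value 162 mmHg → rank 4.

4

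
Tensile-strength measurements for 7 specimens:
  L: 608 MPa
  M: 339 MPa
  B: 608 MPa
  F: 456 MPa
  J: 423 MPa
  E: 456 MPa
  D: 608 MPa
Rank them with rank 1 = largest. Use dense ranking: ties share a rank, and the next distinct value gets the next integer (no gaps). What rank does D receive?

1

Sorted (descending): 608, 608, 608, 456, 456, 423, 339
The 3 values of 608 share dense rank 1.
The 2 values of 456 share dense rank 2.
Remaining distinct values take the next consecutive integers.
D has value 608 MPa → rank 1.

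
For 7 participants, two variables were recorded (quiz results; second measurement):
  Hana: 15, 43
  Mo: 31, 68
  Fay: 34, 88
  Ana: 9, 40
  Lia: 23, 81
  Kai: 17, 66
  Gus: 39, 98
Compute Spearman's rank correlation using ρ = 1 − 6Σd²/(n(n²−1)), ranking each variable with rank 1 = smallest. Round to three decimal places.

0.964

Ranks of variable 1: 2, 5, 6, 1, 4, 3, 7
Ranks of variable 2: 2, 4, 6, 1, 5, 3, 7
d = r₁ − r₂: 0, 1, 0, 0, -1, 0, 0
d²: 0, 1, 0, 0, 1, 0, 0; Σd² = 2
ρ = 1 − 6·2/(7·48) = 1 − 12/336 = 0.964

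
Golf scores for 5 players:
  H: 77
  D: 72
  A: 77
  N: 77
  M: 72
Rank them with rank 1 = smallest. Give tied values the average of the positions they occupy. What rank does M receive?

Sorted (ascending): 72, 72, 77, 77, 77
The 2 values of 72 occupy positions 1–2 → average rank (1+2)/2 = 1.5.
The 3 values of 77 occupy positions 3–5 → average rank 4.
M has value 72 → rank 1.5.

1.5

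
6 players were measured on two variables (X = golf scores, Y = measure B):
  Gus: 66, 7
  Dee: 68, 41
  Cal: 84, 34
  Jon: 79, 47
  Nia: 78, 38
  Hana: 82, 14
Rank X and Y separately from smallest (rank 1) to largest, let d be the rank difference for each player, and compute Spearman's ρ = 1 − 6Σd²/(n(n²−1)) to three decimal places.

Ranks of variable 1: 1, 2, 6, 4, 3, 5
Ranks of variable 2: 1, 5, 3, 6, 4, 2
d = r₁ − r₂: 0, -3, 3, -2, -1, 3
d²: 0, 9, 9, 4, 1, 9; Σd² = 32
ρ = 1 − 6·32/(6·35) = 1 − 192/210 = 0.086

0.086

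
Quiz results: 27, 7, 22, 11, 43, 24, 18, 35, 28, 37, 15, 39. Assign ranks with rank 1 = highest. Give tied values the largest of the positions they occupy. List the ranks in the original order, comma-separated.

Sorted (descending): 43, 39, 37, 35, 28, 27, 24, 22, 18, 15, 11, 7
No ties — each value takes its position as its rank.

6, 12, 8, 11, 1, 7, 9, 4, 5, 3, 10, 2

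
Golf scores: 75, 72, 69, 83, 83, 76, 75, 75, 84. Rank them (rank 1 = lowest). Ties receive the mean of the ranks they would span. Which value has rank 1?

Sorted (ascending): 69, 72, 75, 75, 75, 76, 83, 83, 84
The 3 values of 75 occupy positions 3–5 → average rank 4.
The 2 values of 83 occupy positions 7–8 → average rank (7+8)/2 = 7.5.
Rank 1 → value 69.

69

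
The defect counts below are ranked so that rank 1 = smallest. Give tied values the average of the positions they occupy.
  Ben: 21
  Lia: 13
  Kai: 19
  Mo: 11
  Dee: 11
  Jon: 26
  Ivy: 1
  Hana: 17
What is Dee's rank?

2.5

Sorted (ascending): 1, 11, 11, 13, 17, 19, 21, 26
The 2 values of 11 occupy positions 2–3 → average rank (2+3)/2 = 2.5.
Dee has value 11 → rank 2.5.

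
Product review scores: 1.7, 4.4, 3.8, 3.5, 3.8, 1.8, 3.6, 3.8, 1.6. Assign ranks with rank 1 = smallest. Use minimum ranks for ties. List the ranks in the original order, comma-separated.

2, 9, 6, 4, 6, 3, 5, 6, 1

Sorted (ascending): 1.6, 1.7, 1.8, 3.5, 3.6, 3.8, 3.8, 3.8, 4.4
The 3 values of 3.8 occupy positions 6–8 → each gets rank 6.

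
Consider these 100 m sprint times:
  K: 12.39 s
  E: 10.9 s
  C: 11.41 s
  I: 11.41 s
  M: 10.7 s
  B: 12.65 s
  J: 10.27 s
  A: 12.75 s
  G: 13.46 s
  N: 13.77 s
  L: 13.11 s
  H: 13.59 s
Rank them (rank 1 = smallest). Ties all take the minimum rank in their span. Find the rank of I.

4

Sorted (ascending): 10.27, 10.7, 10.9, 11.41, 11.41, 12.39, 12.65, 12.75, 13.11, 13.46, 13.59, 13.77
The 2 values of 11.41 occupy positions 4–5 → each gets rank 4.
I has value 11.41 s → rank 4.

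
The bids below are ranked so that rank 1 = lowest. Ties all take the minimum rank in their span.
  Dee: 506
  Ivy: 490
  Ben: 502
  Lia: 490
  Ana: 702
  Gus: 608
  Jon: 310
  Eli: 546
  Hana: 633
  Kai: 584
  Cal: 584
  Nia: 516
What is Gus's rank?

10

Sorted (ascending): 310, 490, 490, 502, 506, 516, 546, 584, 584, 608, 633, 702
The 2 values of 490 occupy positions 2–3 → each gets rank 2.
The 2 values of 584 occupy positions 8–9 → each gets rank 8.
Gus has value 608 → rank 10.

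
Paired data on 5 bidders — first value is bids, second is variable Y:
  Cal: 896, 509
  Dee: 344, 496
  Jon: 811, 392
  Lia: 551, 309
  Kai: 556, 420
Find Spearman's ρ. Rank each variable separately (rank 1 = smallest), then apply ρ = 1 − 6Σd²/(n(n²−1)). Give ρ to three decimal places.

0.300

Ranks of variable 1: 5, 1, 4, 2, 3
Ranks of variable 2: 5, 4, 2, 1, 3
d = r₁ − r₂: 0, -3, 2, 1, 0
d²: 0, 9, 4, 1, 0; Σd² = 14
ρ = 1 − 6·14/(5·24) = 1 − 84/120 = 0.300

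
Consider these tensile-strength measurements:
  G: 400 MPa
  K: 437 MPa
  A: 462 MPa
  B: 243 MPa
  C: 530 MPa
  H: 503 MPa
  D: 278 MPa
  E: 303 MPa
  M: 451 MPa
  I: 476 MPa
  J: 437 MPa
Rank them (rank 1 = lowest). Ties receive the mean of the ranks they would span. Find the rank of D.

Sorted (ascending): 243, 278, 303, 400, 437, 437, 451, 462, 476, 503, 530
The 2 values of 437 occupy positions 5–6 → average rank (5+6)/2 = 5.5.
D has value 278 MPa → rank 2.

2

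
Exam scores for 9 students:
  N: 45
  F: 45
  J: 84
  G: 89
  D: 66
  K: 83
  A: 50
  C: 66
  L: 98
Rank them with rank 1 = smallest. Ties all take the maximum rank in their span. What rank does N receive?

2

Sorted (ascending): 45, 45, 50, 66, 66, 83, 84, 89, 98
The 2 values of 45 occupy positions 1–2 → each gets rank 2.
The 2 values of 66 occupy positions 4–5 → each gets rank 5.
N has value 45 → rank 2.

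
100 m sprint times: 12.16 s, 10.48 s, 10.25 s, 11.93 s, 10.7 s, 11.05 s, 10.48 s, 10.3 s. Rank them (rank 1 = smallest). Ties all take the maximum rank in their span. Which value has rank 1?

Sorted (ascending): 10.25, 10.3, 10.48, 10.48, 10.7, 11.05, 11.93, 12.16
The 2 values of 10.48 occupy positions 3–4 → each gets rank 4.
Rank 1 → value 10.25.

10.25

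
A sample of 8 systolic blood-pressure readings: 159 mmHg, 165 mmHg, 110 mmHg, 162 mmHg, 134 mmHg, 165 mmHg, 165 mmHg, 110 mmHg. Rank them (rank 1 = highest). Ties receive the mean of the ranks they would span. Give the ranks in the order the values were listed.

5, 2, 7.5, 4, 6, 2, 2, 7.5

Sorted (descending): 165, 165, 165, 162, 159, 134, 110, 110
The 3 values of 165 occupy positions 1–3 → average rank 2.
The 2 values of 110 occupy positions 7–8 → average rank (7+8)/2 = 7.5.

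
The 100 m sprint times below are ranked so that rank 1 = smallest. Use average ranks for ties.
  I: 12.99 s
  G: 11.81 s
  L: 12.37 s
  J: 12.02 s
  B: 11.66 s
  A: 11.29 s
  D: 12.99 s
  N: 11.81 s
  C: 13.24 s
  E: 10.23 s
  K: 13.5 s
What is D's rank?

8.5

Sorted (ascending): 10.23, 11.29, 11.66, 11.81, 11.81, 12.02, 12.37, 12.99, 12.99, 13.24, 13.5
The 2 values of 11.81 occupy positions 4–5 → average rank (4+5)/2 = 4.5.
The 2 values of 12.99 occupy positions 8–9 → average rank (8+9)/2 = 8.5.
D has value 12.99 s → rank 8.5.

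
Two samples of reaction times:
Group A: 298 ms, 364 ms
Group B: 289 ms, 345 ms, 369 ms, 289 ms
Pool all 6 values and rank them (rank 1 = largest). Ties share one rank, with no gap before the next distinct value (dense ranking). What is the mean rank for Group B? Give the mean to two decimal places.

3.50

Sorted (descending): 369, 364, 345, 298, 289, 289
The 2 values of 289 share dense rank 5.
Remaining distinct values take the next consecutive integers.
Group B values → pooled ranks: 289→5, 345→3, 369→1, 289→5
Mean rank = (5 + 3 + 1 + 5) / 4 = 3.50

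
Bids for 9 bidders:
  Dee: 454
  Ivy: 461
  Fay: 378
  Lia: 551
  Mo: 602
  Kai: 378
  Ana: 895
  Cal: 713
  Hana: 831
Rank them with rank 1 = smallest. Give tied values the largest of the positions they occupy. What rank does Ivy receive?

4

Sorted (ascending): 378, 378, 454, 461, 551, 602, 713, 831, 895
The 2 values of 378 occupy positions 1–2 → each gets rank 2.
Ivy has value 461 → rank 4.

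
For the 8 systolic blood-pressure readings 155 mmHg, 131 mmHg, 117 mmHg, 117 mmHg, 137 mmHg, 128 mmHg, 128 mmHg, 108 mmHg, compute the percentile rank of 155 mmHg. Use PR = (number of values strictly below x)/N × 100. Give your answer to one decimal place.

N = 8.
Strictly below 155: 7. Equal to 155: 1.
PR = 7/8 × 100 = 87.5

87.5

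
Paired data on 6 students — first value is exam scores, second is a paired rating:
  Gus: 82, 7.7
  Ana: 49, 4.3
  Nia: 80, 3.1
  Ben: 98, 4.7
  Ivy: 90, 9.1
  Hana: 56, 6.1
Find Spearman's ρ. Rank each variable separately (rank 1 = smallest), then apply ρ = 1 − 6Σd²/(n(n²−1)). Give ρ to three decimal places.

Ranks of variable 1: 4, 1, 3, 6, 5, 2
Ranks of variable 2: 5, 2, 1, 3, 6, 4
d = r₁ − r₂: -1, -1, 2, 3, -1, -2
d²: 1, 1, 4, 9, 1, 4; Σd² = 20
ρ = 1 − 6·20/(6·35) = 1 − 120/210 = 0.429

0.429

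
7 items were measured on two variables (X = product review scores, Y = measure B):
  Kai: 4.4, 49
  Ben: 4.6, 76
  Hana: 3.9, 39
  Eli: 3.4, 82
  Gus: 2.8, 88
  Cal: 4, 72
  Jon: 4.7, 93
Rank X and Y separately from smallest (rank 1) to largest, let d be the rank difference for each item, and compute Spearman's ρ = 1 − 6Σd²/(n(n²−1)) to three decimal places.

Ranks of variable 1: 5, 6, 3, 2, 1, 4, 7
Ranks of variable 2: 2, 4, 1, 5, 6, 3, 7
d = r₁ − r₂: 3, 2, 2, -3, -5, 1, 0
d²: 9, 4, 4, 9, 25, 1, 0; Σd² = 52
ρ = 1 − 6·52/(7·48) = 1 − 312/336 = 0.071

0.071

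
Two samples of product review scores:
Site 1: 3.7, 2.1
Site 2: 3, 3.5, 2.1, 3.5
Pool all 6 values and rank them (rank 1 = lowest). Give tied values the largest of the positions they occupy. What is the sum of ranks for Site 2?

15

Sorted (ascending): 2.1, 2.1, 3, 3.5, 3.5, 3.7
The 2 values of 2.1 occupy positions 1–2 → each gets rank 2.
The 2 values of 3.5 occupy positions 4–5 → each gets rank 5.
Site 2 values → pooled ranks: 3→3, 3.5→5, 2.1→2, 3.5→5
Rank sum = 3 + 5 + 2 + 5 = 15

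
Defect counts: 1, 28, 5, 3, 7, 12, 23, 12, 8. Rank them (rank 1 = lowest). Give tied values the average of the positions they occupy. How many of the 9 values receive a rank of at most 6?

Sorted (ascending): 1, 3, 5, 7, 8, 12, 12, 23, 28
The 2 values of 12 occupy positions 6–7 → average rank (6+7)/2 = 6.5.
Ranks ≤ 6: {1, 2, 3, 4, 5} → 5 values.

5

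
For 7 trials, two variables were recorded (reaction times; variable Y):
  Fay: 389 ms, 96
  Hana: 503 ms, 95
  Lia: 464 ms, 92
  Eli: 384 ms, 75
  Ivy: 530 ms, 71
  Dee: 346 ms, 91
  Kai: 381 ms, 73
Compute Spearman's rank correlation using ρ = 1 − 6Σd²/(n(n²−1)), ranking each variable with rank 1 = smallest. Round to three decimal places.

Ranks of variable 1: 4, 6, 5, 3, 7, 1, 2
Ranks of variable 2: 7, 6, 5, 3, 1, 4, 2
d = r₁ − r₂: -3, 0, 0, 0, 6, -3, 0
d²: 9, 0, 0, 0, 36, 9, 0; Σd² = 54
ρ = 1 − 6·54/(7·48) = 1 − 324/336 = 0.036

0.036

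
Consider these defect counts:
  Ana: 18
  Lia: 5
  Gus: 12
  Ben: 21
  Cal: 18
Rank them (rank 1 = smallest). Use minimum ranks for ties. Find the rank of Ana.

3

Sorted (ascending): 5, 12, 18, 18, 21
The 2 values of 18 occupy positions 3–4 → each gets rank 3.
Ana has value 18 → rank 3.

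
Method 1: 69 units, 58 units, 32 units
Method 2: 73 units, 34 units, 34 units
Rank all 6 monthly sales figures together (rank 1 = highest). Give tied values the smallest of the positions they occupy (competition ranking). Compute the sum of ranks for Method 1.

Sorted (descending): 73, 69, 58, 34, 34, 32
The 2 values of 34 occupy positions 4–5 → each gets rank 4.
Method 1 values → pooled ranks: 69→2, 58→3, 32→6
Rank sum = 2 + 3 + 6 = 11

11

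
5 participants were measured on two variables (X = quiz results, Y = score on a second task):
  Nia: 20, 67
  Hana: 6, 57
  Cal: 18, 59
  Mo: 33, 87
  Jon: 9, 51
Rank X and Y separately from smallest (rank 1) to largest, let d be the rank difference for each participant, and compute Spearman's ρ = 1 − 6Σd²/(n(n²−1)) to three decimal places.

0.900

Ranks of variable 1: 4, 1, 3, 5, 2
Ranks of variable 2: 4, 2, 3, 5, 1
d = r₁ − r₂: 0, -1, 0, 0, 1
d²: 0, 1, 0, 0, 1; Σd² = 2
ρ = 1 − 6·2/(5·24) = 1 − 12/120 = 0.900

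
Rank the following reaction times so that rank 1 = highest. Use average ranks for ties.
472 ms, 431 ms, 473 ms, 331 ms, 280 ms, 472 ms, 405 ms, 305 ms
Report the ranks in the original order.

2.5, 4, 1, 6, 8, 2.5, 5, 7

Sorted (descending): 473, 472, 472, 431, 405, 331, 305, 280
The 2 values of 472 occupy positions 2–3 → average rank (2+3)/2 = 2.5.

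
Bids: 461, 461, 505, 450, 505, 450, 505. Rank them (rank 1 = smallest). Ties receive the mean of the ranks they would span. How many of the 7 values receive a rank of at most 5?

Sorted (ascending): 450, 450, 461, 461, 505, 505, 505
The 2 values of 450 occupy positions 1–2 → average rank (1+2)/2 = 1.5.
The 2 values of 461 occupy positions 3–4 → average rank (3+4)/2 = 3.5.
The 3 values of 505 occupy positions 5–7 → average rank 6.
Ranks ≤ 5: {1.5, 1.5, 3.5, 3.5} → 4 values.

4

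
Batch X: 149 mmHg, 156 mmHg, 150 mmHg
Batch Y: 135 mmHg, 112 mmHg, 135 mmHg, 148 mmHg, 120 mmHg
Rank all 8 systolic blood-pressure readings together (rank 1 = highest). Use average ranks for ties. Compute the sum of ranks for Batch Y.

30

Sorted (descending): 156, 150, 149, 148, 135, 135, 120, 112
The 2 values of 135 occupy positions 5–6 → average rank (5+6)/2 = 5.5.
Batch Y values → pooled ranks: 135→5.5, 112→8, 135→5.5, 148→4, 120→7
Rank sum = 5.5 + 8 + 5.5 + 4 + 7 = 30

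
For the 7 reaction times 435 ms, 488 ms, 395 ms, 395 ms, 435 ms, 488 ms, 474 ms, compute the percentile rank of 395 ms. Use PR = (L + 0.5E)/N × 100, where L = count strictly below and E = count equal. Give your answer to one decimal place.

N = 7.
Strictly below 395: 0. Equal to 395: 2.
PR = (0 + 0.5·2)/7 × 100 = 14.3

14.3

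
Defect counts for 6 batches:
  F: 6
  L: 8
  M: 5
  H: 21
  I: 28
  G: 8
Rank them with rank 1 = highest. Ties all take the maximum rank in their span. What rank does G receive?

Sorted (descending): 28, 21, 8, 8, 6, 5
The 2 values of 8 occupy positions 3–4 → each gets rank 4.
G has value 8 → rank 4.

4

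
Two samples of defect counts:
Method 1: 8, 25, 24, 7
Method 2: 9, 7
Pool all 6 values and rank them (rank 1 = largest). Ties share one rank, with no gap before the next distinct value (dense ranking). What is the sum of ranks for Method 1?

12

Sorted (descending): 25, 24, 9, 8, 7, 7
The 2 values of 7 share dense rank 5.
Remaining distinct values take the next consecutive integers.
Method 1 values → pooled ranks: 8→4, 25→1, 24→2, 7→5
Rank sum = 4 + 1 + 2 + 5 = 12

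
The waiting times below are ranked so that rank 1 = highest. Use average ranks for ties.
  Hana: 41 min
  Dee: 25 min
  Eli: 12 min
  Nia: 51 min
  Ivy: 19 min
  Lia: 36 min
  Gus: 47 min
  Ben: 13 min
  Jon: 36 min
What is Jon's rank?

Sorted (descending): 51, 47, 41, 36, 36, 25, 19, 13, 12
The 2 values of 36 occupy positions 4–5 → average rank (4+5)/2 = 4.5.
Jon has value 36 min → rank 4.5.

4.5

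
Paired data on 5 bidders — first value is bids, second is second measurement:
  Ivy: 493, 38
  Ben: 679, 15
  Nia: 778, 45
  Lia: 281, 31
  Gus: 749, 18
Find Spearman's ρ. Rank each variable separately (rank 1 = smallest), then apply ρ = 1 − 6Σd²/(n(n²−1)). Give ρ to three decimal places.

Ranks of variable 1: 2, 3, 5, 1, 4
Ranks of variable 2: 4, 1, 5, 3, 2
d = r₁ − r₂: -2, 2, 0, -2, 2
d²: 4, 4, 0, 4, 4; Σd² = 16
ρ = 1 − 6·16/(5·24) = 1 − 96/120 = 0.200

0.200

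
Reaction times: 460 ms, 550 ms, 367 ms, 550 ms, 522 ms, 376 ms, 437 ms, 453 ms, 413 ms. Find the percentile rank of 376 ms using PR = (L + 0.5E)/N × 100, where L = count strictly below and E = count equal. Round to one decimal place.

16.7

N = 9.
Strictly below 376: 1. Equal to 376: 1.
PR = (1 + 0.5·1)/9 × 100 = 16.7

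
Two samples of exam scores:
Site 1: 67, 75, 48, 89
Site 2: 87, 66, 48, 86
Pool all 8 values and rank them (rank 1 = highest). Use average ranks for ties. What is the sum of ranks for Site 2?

Sorted (descending): 89, 87, 86, 75, 67, 66, 48, 48
The 2 values of 48 occupy positions 7–8 → average rank (7+8)/2 = 7.5.
Site 2 values → pooled ranks: 87→2, 66→6, 48→7.5, 86→3
Rank sum = 2 + 6 + 7.5 + 3 = 18.5

18.5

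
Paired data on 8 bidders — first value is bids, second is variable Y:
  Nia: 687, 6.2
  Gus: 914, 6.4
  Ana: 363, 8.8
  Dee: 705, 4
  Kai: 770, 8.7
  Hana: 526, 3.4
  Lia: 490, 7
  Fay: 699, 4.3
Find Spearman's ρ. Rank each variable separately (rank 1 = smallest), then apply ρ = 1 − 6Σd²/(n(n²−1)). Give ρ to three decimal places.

Ranks of variable 1: 4, 8, 1, 6, 7, 3, 2, 5
Ranks of variable 2: 4, 5, 8, 2, 7, 1, 6, 3
d = r₁ − r₂: 0, 3, -7, 4, 0, 2, -4, 2
d²: 0, 9, 49, 16, 0, 4, 16, 4; Σd² = 98
ρ = 1 − 6·98/(8·63) = 1 − 588/504 = -0.167

-0.167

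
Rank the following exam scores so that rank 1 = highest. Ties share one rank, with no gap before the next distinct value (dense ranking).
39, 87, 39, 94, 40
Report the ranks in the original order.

Sorted (descending): 94, 87, 40, 39, 39
The 2 values of 39 share dense rank 4.
Remaining distinct values take the next consecutive integers.

4, 2, 4, 1, 3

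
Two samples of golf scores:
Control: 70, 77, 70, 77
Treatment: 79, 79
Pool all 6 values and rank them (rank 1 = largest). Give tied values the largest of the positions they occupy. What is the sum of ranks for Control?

Sorted (descending): 79, 79, 77, 77, 70, 70
The 2 values of 79 occupy positions 1–2 → each gets rank 2.
The 2 values of 77 occupy positions 3–4 → each gets rank 4.
The 2 values of 70 occupy positions 5–6 → each gets rank 6.
Control values → pooled ranks: 70→6, 77→4, 70→6, 77→4
Rank sum = 6 + 4 + 6 + 4 = 20

20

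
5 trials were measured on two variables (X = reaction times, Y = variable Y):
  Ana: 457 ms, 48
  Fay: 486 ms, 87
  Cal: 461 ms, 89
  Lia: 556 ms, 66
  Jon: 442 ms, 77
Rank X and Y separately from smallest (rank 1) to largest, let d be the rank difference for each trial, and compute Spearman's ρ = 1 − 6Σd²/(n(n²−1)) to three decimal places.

0.100

Ranks of variable 1: 2, 4, 3, 5, 1
Ranks of variable 2: 1, 4, 5, 2, 3
d = r₁ − r₂: 1, 0, -2, 3, -2
d²: 1, 0, 4, 9, 4; Σd² = 18
ρ = 1 − 6·18/(5·24) = 1 − 108/120 = 0.100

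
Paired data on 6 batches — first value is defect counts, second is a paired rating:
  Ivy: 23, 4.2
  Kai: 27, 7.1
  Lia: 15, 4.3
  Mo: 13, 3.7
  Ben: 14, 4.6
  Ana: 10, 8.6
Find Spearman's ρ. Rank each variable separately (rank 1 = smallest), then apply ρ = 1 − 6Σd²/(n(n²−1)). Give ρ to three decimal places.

-0.086

Ranks of variable 1: 5, 6, 4, 2, 3, 1
Ranks of variable 2: 2, 5, 3, 1, 4, 6
d = r₁ − r₂: 3, 1, 1, 1, -1, -5
d²: 9, 1, 1, 1, 1, 25; Σd² = 38
ρ = 1 − 6·38/(6·35) = 1 − 228/210 = -0.086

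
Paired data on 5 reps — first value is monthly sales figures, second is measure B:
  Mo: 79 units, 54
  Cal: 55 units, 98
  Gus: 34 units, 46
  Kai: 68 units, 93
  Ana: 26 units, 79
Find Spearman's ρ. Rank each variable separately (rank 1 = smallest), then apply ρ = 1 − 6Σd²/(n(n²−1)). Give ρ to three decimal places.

0.100

Ranks of variable 1: 5, 3, 2, 4, 1
Ranks of variable 2: 2, 5, 1, 4, 3
d = r₁ − r₂: 3, -2, 1, 0, -2
d²: 9, 4, 1, 0, 4; Σd² = 18
ρ = 1 − 6·18/(5·24) = 1 − 108/120 = 0.100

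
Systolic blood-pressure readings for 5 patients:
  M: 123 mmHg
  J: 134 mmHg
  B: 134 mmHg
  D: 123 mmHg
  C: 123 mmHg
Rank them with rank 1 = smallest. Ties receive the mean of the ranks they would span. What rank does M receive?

2

Sorted (ascending): 123, 123, 123, 134, 134
The 3 values of 123 occupy positions 1–3 → average rank 2.
The 2 values of 134 occupy positions 4–5 → average rank (4+5)/2 = 4.5.
M has value 123 mmHg → rank 2.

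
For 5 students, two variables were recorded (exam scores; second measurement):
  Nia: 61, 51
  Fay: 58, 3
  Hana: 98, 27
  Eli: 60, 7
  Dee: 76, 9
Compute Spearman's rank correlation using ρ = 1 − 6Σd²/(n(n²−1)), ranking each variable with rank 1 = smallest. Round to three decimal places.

Ranks of variable 1: 3, 1, 5, 2, 4
Ranks of variable 2: 5, 1, 4, 2, 3
d = r₁ − r₂: -2, 0, 1, 0, 1
d²: 4, 0, 1, 0, 1; Σd² = 6
ρ = 1 − 6·6/(5·24) = 1 − 36/120 = 0.700

0.700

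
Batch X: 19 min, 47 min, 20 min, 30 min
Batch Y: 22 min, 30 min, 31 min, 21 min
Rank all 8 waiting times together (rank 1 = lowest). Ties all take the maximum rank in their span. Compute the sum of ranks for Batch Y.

20

Sorted (ascending): 19, 20, 21, 22, 30, 30, 31, 47
The 2 values of 30 occupy positions 5–6 → each gets rank 6.
Batch Y values → pooled ranks: 22→4, 30→6, 31→7, 21→3
Rank sum = 4 + 6 + 7 + 3 = 20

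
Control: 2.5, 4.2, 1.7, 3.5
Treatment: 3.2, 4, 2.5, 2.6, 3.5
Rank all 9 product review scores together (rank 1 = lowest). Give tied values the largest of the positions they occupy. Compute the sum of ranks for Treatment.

27

Sorted (ascending): 1.7, 2.5, 2.5, 2.6, 3.2, 3.5, 3.5, 4, 4.2
The 2 values of 2.5 occupy positions 2–3 → each gets rank 3.
The 2 values of 3.5 occupy positions 6–7 → each gets rank 7.
Treatment values → pooled ranks: 3.2→5, 4→8, 2.5→3, 2.6→4, 3.5→7
Rank sum = 5 + 8 + 3 + 4 + 7 = 27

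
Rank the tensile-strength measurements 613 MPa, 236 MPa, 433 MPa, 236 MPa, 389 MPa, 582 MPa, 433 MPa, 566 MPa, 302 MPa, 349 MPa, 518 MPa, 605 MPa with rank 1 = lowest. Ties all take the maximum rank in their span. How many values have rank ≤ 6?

5

Sorted (ascending): 236, 236, 302, 349, 389, 433, 433, 518, 566, 582, 605, 613
The 2 values of 236 occupy positions 1–2 → each gets rank 2.
The 2 values of 433 occupy positions 6–7 → each gets rank 7.
Ranks ≤ 6: {2, 2, 3, 4, 5} → 5 values.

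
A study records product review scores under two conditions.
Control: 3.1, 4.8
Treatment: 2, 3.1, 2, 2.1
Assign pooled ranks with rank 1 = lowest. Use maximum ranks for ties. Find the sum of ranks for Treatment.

12

Sorted (ascending): 2, 2, 2.1, 3.1, 3.1, 4.8
The 2 values of 2 occupy positions 1–2 → each gets rank 2.
The 2 values of 3.1 occupy positions 4–5 → each gets rank 5.
Treatment values → pooled ranks: 2→2, 3.1→5, 2→2, 2.1→3
Rank sum = 2 + 5 + 2 + 3 = 12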